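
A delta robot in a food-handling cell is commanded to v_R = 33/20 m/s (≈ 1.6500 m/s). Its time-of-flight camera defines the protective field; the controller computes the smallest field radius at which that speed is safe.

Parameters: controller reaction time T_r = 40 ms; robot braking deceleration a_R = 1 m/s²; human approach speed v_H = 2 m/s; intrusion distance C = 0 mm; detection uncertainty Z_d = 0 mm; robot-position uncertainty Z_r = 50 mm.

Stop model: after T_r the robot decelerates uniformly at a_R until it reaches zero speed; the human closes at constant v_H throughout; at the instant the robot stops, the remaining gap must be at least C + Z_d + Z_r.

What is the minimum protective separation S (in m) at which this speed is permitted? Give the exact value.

S_min = 19429/4000 m = 4.8572 m

T_s = v_R/a_R = (33/20)/1 = 1.6500 s
robot in T_r: 1.6500·0.0400 = 0.0660 m
robot under decel: 1.6500²/(2·1.0000) = 1.3613 m
human closes 2.0000·1.6900 = 3.3800 m
margins: 0.0000+0.0000+0.0500 = 0.0500 m
S_min ≈ 0.0660+1.3613+3.3800+0.0500  ⇒  S_min = 19429/4000 m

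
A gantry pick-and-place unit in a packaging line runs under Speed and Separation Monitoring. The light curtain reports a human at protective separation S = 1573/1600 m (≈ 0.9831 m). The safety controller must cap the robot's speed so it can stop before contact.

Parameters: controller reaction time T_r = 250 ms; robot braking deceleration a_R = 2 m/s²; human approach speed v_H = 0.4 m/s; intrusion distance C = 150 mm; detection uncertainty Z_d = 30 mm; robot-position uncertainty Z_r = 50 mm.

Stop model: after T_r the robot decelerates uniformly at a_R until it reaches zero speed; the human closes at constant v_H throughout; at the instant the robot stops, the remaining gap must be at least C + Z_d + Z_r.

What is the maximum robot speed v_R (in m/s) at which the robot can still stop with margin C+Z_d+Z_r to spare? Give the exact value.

v_R_max = 19/20 m/s = 0.9500 m/s

collect terms ⇒ (1/4)·v_R² + (9/20)·v_R + (-209/320) = 0
  disc = (9/20)² − 4·(1/4)·(-209/320) = 1369/1600 ; √disc = 37/40
  v_R = (−(9/20) + 37/40) / (2·(1/4)) = 19/20 m/s
check:
T_s = v_R/a_R = (19/20)/2 = 0.4750 s
reaction-phase robot travel = 0.9500·0.2500 = 0.2375 m
robot covers 0.9500·0.4750 − ½·2.0000·0.4750² = 0.2256 m while stopping
person approaches 0.4000·(0.2500+0.4750) = 0.2900 m
residual clearance needed = 0.1500+0.0300+0.0500 = 0.2300 m
sum ≈ 0.2375+0.2256+0.2900+0.2300 ≈ 0.9831 m = S ✓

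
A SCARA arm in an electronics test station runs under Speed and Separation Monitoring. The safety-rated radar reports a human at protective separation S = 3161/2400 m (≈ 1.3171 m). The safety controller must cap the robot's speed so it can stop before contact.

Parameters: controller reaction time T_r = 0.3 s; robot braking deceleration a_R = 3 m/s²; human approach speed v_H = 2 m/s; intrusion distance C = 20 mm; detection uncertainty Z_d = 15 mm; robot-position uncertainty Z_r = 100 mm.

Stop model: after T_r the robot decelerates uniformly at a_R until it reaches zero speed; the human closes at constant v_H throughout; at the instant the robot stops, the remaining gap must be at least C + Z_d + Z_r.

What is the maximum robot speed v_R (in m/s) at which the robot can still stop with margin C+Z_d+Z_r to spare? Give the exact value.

v_R_max = 11/20 m/s = 0.5500 m/s

collect terms ⇒ (1/6)·v_R² + (29/30)·v_R + (-1397/2400) = 0
  disc = (29/30)² − 4·(1/6)·(-1397/2400) = 529/400 ; √disc = 23/20
  v_R = (−(29/30) + 23/20) / (2·(1/6)) = 11/20 m/s
check:
stop time T_s = (11/20)/3 = 0.1833 s
robot covers v_R·T_r = 0.5500·0.3000 = 0.1650 m before braking
robot under decel: 0.5500²/(2·3.0000) = 0.0504 m
human closes 2.0000·0.4833 = 0.9667 m
C+Z_d+Z_r = 0.0200+0.0150+0.1000 = 0.1350 m
sum ≈ 0.1650+0.0504+0.9667+0.1350 ≈ 1.3171 m = S ✓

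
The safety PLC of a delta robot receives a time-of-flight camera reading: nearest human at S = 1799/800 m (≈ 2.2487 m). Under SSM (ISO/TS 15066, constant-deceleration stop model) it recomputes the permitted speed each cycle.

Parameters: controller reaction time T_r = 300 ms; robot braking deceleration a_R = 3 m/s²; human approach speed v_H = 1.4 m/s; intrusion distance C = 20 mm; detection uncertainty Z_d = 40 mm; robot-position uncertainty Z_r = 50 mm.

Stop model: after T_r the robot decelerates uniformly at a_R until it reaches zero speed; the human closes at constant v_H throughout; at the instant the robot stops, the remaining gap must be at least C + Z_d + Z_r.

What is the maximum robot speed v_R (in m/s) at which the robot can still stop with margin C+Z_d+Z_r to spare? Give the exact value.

v_R_max = 33/20 m/s = 1.6500 m/s

collect terms ⇒ (1/6)·v_R² + (23/30)·v_R + (-55/32) = 0
  disc = (23/30)² − 4·(1/6)·(-55/32) = 6241/3600 ; √disc = 79/60
  v_R = (−(23/30) + 79/60) / (2·(1/6)) = 33/20 m/s
check:
stop time T_s = (33/20)/3 = 0.5500 s
robot covers v_R·T_r = 1.6500·0.3000 = 0.4950 m before braking
robot under decel: 1.6500²/(2·3.0000) = 0.4537 m
human closes 1.4000·0.8500 = 1.1900 m
residual clearance needed = 0.0200+0.0400+0.0500 = 0.1100 m
sum ≈ 0.4950+0.4537+1.1900+0.1100 ≈ 2.2487 m = S ✓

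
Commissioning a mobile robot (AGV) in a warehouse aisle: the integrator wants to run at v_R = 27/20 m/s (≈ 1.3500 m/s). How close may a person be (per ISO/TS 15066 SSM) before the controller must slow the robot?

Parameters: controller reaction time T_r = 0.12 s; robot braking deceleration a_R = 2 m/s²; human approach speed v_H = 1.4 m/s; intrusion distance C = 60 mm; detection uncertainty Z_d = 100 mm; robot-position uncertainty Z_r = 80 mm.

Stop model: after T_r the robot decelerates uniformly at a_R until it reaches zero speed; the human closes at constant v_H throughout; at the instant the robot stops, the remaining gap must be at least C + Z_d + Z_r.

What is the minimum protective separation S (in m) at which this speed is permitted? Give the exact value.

stop time T_s = (27/20)/2 = 0.6750 s
robot covers v_R·T_r = 1.3500·0.1200 = 0.1620 m before braking
braking distance = 1.3500²/(2·2.0000) = 0.4556 m
human closes 1.4000·0.7950 = 1.1130 m
margins: 0.0600+0.1000+0.0800 = 0.2400 m
S_min ≈ 0.1620+0.4556+1.1130+0.2400  ⇒  S_min = 3153/1600 m

S_min = 3153/1600 m = 1.9706 m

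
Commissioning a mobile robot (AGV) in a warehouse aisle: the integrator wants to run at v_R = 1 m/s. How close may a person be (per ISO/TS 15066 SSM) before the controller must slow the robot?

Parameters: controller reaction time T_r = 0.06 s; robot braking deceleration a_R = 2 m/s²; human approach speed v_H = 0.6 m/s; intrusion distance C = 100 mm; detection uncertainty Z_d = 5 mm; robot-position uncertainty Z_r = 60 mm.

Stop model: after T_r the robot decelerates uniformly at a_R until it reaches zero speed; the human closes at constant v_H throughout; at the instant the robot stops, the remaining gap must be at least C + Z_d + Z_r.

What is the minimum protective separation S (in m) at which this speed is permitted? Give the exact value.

S_min = 811/1000 m = 0.8110 m

T_s = v_R/a_R = 1/2 = 0.5000 s
robot in T_r: 1.0000·0.0600 = 0.0600 m
robot under decel: 1.0000²/(2·2.0000) = 0.2500 m
person approaches 0.6000·(0.0600+0.5000) = 0.3360 m
margins: 0.1000+0.0050+0.0600 = 0.1650 m
S_min ≈ 0.0600+0.2500+0.3360+0.1650  ⇒  S_min = 811/1000 m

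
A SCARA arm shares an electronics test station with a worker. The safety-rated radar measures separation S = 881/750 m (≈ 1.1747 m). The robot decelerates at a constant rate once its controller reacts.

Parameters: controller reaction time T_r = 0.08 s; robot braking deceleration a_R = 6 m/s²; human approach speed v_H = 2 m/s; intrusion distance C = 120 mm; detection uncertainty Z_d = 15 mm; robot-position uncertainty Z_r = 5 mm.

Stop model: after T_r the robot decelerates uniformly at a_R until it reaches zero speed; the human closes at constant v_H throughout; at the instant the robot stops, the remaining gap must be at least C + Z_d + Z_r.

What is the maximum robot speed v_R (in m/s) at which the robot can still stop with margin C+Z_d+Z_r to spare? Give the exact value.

v_R_max = 8/5 m/s = 1.6000 m/s

at the boundary: (1/12)·v² + (31/75)·v + (-328/375) = 0
  disc = (31/75)² − 4·(1/12)·(-328/375) = 289/625 ; √disc = 17/25
  v_R = (−(31/75) + 17/25) / (2·(1/12)) = 8/5 m/s
check:
T_s = v_R/a_R = (8/5)/6 = 0.2667 s
robot in T_r: 1.6000·0.0800 = 0.1280 m
braking distance = 1.6000²/(2·6.0000) = 0.2133 m
human over T_r+T_s: 2.0000·(0.0800+0.2667) = 0.6933 m
C+Z_d+Z_r = 0.1200+0.0150+0.0050 = 0.1400 m
sum ≈ 0.1280+0.2133+0.6933+0.1400 ≈ 1.1747 m = S ✓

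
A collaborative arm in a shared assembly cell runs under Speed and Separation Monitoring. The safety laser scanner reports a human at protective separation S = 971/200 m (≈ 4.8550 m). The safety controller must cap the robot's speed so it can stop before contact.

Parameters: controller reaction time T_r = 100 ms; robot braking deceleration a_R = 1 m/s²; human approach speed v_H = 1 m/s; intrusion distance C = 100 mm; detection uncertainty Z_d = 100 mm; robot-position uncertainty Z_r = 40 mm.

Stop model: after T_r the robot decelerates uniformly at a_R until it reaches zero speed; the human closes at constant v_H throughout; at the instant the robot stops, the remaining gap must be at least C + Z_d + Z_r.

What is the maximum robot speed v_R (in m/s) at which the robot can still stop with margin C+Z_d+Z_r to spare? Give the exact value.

v_R_max = 21/10 m/s = 2.1000 m/s

collect terms ⇒ (1/2)·v_R² + (11/10)·v_R + (-903/200) = 0
  disc = (11/10)² − 4·(1/2)·(-903/200) = 256/25 ; √disc = 16/5
  v_R = (−(11/10) + 16/5) / (2·(1/2)) = 21/10 m/s
check:
T_s = v_R/a_R = (21/10)/1 = 2.1000 s
robot in T_r: 2.1000·0.1000 = 0.2100 m
robot covers 2.1000·2.1000 − ½·1.0000·2.1000² = 2.2050 m while stopping
human over T_r+T_s: 1.0000·(0.1000+2.1000) = 2.2000 m
C+Z_d+Z_r = 0.1000+0.1000+0.0400 = 0.2400 m
sum ≈ 0.2100+2.2050+2.2000+0.2400 ≈ 4.8550 m = S ✓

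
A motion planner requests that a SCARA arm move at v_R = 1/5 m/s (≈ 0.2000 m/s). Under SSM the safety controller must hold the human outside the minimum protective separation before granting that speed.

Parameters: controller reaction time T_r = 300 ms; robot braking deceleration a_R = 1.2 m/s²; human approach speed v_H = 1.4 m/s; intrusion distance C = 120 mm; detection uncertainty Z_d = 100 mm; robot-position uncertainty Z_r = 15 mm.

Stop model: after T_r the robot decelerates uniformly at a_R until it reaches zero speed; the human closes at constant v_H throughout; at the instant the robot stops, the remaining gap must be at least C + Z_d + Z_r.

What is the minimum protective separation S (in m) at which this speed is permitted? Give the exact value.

stop time T_s = (1/5)/(6/5) = 0.1667 s
robot covers v_R·T_r = 0.2000·0.3000 = 0.0600 m before braking
braking distance = 0.2000²/(2·1.2000) = 0.0167 m
person approaches 1.4000·(0.3000+0.1667) = 0.6533 m
margins: 0.1200+0.1000+0.0150 = 0.2350 m
S_min ≈ 0.0600+0.0167+0.6533+0.2350  ⇒  S_min = 193/200 m

S_min = 193/200 m = 0.9650 m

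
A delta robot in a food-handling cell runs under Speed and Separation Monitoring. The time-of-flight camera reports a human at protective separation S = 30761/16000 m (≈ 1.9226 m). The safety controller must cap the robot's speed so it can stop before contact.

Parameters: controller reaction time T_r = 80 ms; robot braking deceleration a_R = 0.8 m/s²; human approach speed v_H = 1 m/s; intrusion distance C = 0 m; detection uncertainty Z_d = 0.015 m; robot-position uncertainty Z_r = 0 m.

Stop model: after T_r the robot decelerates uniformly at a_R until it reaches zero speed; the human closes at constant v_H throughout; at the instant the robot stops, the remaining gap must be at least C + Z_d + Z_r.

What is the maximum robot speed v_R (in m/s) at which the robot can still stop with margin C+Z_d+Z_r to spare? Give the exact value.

collect terms ⇒ (5/8)·v_R² + (133/100)·v_R + (-29241/16000) = 0
  disc = (133/100)² − 4·(5/8)·(-29241/16000) = 1014049/160000 ; √disc = 1007/400
  v_R = (−(133/100) + 1007/400) / (2·(5/8)) = 19/20 m/s
check:
braking lasts T_s = (19/20)/(4/5) = 1.1875 s
robot covers v_R·T_r = 0.9500·0.0800 = 0.0760 m before braking
robot under decel: 0.9500²/(2·0.8000) = 0.5641 m
human over T_r+T_s: 1.0000·(0.0800+1.1875) = 1.2675 m
C+Z_d+Z_r = 0.0000+0.0150+0.0000 = 0.0150 m
sum ≈ 0.0760+0.5641+1.2675+0.0150 ≈ 1.9226 m = S ✓

v_R_max = 19/20 m/s = 0.9500 m/s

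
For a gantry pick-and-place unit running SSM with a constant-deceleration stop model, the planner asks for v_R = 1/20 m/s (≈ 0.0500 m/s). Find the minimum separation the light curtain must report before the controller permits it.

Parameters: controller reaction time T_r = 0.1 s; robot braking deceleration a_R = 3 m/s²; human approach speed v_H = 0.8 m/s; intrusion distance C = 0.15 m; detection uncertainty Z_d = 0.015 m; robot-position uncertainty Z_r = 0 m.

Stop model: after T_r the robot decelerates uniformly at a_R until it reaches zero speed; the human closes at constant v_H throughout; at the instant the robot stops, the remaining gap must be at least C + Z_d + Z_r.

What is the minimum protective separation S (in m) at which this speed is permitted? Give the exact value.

T_s = v_R/a_R = (1/20)/3 = 0.0167 s
robot covers v_R·T_r = 0.0500·0.1000 = 0.0050 m before braking
robot under decel: 0.0500²/(2·3.0000) = 0.0004 m
human over T_r+T_s: 0.8000·(0.1000+0.0167) = 0.0933 m
margins: 0.1500+0.0150+0.0000 = 0.1650 m
S_min ≈ 0.0050+0.0004+0.0933+0.1650  ⇒  S_min = 211/800 m

S_min = 211/800 m = 0.2637 m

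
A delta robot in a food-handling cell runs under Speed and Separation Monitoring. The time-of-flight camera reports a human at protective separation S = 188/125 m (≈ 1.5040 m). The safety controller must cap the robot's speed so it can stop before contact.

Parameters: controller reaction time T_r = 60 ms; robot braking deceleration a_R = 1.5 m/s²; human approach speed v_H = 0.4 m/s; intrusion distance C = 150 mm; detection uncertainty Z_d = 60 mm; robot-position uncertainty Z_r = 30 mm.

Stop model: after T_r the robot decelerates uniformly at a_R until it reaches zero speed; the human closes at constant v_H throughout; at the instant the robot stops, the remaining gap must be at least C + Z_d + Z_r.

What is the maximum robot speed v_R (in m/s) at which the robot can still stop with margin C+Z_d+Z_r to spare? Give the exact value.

at the boundary: (1/3)·v² + (49/150)·v + (-31/25) = 0
  disc = (49/150)² − 4·(1/3)·(-31/25) = 39601/22500 ; √disc = 199/150
  v_R = (−(49/150) + 199/150) / (2·(1/3)) = 3/2 m/s
check:
stop time T_s = (3/2)/(3/2) = 1.0000 s
reaction-phase robot travel = 1.5000·0.0600 = 0.0900 m
robot under decel: 1.5000²/(2·1.5000) = 0.7500 m
human over T_r+T_s: 0.4000·(0.0600+1.0000) = 0.4240 m
C+Z_d+Z_r = 0.1500+0.0600+0.0300 = 0.2400 m
sum ≈ 0.0900+0.7500+0.4240+0.2400 ≈ 1.5040 m = S ✓

v_R_max = 3/2 m/s = 1.5000 m/s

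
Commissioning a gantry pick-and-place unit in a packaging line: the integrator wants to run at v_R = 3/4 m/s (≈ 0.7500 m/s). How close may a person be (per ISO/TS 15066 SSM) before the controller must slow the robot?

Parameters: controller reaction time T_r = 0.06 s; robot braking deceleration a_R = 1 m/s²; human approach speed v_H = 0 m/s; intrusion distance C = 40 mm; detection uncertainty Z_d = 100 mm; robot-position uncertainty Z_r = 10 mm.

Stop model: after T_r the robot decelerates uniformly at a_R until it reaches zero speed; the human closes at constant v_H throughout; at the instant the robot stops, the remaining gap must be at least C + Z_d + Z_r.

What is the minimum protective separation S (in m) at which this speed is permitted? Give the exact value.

braking lasts T_s = (3/4)/1 = 0.7500 s
robot covers v_R·T_r = 0.7500·0.0600 = 0.0450 m before braking
robot covers 0.7500·0.7500 − ½·1.0000·0.7500² = 0.2812 m while stopping
person approaches 0.0000·(0.0600+0.7500) = 0.0000 m
residual clearance needed = 0.0400+0.1000+0.0100 = 0.1500 m
S_min ≈ 0.0450+0.2812+0.0000+0.1500  ⇒  S_min = 381/800 m

S_min = 381/800 m = 0.4763 m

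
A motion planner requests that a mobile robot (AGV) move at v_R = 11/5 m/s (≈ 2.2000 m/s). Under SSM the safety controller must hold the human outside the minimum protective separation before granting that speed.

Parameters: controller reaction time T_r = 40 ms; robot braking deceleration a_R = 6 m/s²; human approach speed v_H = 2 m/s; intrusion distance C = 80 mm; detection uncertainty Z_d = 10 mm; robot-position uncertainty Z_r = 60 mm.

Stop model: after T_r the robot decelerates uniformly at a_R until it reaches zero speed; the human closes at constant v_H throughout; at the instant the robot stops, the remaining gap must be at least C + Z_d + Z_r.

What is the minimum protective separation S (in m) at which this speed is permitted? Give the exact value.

T_s = v_R/a_R = (11/5)/6 = 0.3667 s
reaction-phase robot travel = 2.2000·0.0400 = 0.0880 m
braking distance = 2.2000²/(2·6.0000) = 0.4033 m
human over T_r+T_s: 2.0000·(0.0400+0.3667) = 0.8133 m
C+Z_d+Z_r = 0.0800+0.0100+0.0600 = 0.1500 m
S_min ≈ 0.0880+0.4033+0.8133+0.1500  ⇒  S_min = 1091/750 m

S_min = 1091/750 m = 1.4547 m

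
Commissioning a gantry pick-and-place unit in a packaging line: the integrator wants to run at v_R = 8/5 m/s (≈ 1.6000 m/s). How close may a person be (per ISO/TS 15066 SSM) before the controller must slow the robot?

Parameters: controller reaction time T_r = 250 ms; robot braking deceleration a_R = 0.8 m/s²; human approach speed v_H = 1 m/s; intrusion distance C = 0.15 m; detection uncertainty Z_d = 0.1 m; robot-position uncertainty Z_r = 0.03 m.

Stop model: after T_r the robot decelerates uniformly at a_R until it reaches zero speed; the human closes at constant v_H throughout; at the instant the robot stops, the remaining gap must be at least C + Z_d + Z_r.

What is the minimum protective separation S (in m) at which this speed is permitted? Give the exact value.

S_min = 453/100 m = 4.5300 m

stop time T_s = (8/5)/(4/5) = 2.0000 s
reaction-phase robot travel = 1.6000·0.2500 = 0.4000 m
robot covers 1.6000·2.0000 − ½·0.8000·2.0000² = 1.6000 m while stopping
human over T_r+T_s: 1.0000·(0.2500+2.0000) = 2.2500 m
C+Z_d+Z_r = 0.1500+0.1000+0.0300 = 0.2800 m
S_min ≈ 0.4000+1.6000+2.2500+0.2800  ⇒  S_min = 453/100 m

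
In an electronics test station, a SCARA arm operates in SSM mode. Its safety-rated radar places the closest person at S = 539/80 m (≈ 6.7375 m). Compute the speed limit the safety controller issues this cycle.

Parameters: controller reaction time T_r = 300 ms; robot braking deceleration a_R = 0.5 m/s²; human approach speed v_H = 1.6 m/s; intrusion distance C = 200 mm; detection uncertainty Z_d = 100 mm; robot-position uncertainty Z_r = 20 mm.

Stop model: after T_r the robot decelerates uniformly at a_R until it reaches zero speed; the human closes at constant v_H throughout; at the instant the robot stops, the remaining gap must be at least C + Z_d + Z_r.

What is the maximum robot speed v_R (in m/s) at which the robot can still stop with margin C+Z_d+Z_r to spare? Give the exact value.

v_R_max = 5/4 m/s = 1.2500 m/s

collect terms ⇒ (1)·v_R² + (7/2)·v_R + (-95/16) = 0
  disc = (7/2)² − 4·(1)·(-95/16) = 36 ; √disc = 6
  v_R = (−(7/2) + 6) / (2·(1)) = 5/4 m/s
check:
T_s = v_R/a_R = (5/4)/(1/2) = 2.5000 s
reaction-phase robot travel = 1.2500·0.3000 = 0.3750 m
braking distance = 1.2500²/(2·0.5000) = 1.5625 m
human closes 1.6000·2.8000 = 4.4800 m
C+Z_d+Z_r = 0.2000+0.1000+0.0200 = 0.3200 m
sum ≈ 0.3750+1.5625+4.4800+0.3200 ≈ 6.7375 m = S ✓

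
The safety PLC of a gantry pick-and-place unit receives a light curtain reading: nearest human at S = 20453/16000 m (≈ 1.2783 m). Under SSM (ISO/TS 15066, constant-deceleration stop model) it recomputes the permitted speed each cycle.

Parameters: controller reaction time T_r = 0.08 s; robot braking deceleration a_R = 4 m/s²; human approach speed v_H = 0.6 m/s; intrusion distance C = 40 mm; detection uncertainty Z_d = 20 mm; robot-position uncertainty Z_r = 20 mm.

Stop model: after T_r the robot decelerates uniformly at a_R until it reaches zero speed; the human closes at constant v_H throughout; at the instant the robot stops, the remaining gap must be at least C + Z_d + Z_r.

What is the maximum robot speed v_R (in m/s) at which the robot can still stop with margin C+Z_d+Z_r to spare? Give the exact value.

at the boundary: (1/8)·v² + (23/100)·v + (-3681/3200) = 0
  disc = (23/100)² − 4·(1/8)·(-3681/3200) = 100489/160000 ; √disc = 317/400
  v_R = (−(23/100) + 317/400) / (2·(1/8)) = 9/4 m/s
check:
stop time T_s = (9/4)/4 = 0.5625 s
reaction-phase robot travel = 2.2500·0.0800 = 0.1800 m
braking distance = 2.2500²/(2·4.0000) = 0.6328 m
human over T_r+T_s: 0.6000·(0.0800+0.5625) = 0.3855 m
residual clearance needed = 0.0400+0.0200+0.0200 = 0.0800 m
sum ≈ 0.1800+0.6328+0.3855+0.0800 ≈ 1.2783 m = S ✓

v_R_max = 9/4 m/s = 2.2500 m/s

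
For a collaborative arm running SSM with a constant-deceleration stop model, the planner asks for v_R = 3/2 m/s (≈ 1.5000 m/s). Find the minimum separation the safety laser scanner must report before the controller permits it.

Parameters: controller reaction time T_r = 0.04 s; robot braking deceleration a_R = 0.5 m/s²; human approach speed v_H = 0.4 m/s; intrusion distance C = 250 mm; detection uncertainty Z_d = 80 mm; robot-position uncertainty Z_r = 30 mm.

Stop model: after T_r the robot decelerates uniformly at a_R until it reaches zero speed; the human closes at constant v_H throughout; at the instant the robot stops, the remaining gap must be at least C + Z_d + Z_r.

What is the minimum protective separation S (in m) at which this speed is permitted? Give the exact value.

S_min = 1943/500 m = 3.8860 m

stop time T_s = (3/2)/(1/2) = 3.0000 s
robot in T_r: 1.5000·0.0400 = 0.0600 m
robot covers 1.5000·3.0000 − ½·0.5000·3.0000² = 2.2500 m while stopping
human closes 0.4000·3.0400 = 1.2160 m
residual clearance needed = 0.2500+0.0800+0.0300 = 0.3600 m
S_min ≈ 0.0600+2.2500+1.2160+0.3600  ⇒  S_min = 1943/500 m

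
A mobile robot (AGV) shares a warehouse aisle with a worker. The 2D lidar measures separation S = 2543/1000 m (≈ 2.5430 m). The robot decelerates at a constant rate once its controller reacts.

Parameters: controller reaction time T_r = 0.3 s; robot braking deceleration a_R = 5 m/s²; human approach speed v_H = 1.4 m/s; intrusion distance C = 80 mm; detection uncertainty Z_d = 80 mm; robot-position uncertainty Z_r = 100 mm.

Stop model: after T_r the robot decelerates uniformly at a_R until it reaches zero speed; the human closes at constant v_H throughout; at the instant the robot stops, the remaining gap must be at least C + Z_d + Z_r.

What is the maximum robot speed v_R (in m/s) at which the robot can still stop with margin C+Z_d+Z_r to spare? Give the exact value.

collect terms ⇒ (1/10)·v_R² + (29/50)·v_R + (-1863/1000) = 0
  disc = (29/50)² − 4·(1/10)·(-1863/1000) = 676/625 ; √disc = 26/25
  v_R = (−(29/50) + 26/25) / (2·(1/10)) = 23/10 m/s
check:
T_s = v_R/a_R = (23/10)/5 = 0.4600 s
robot covers v_R·T_r = 2.3000·0.3000 = 0.6900 m before braking
robot covers 2.3000·0.4600 − ½·5.0000·0.4600² = 0.5290 m while stopping
person approaches 1.4000·(0.3000+0.4600) = 1.0640 m
margins: 0.0800+0.0800+0.1000 = 0.2600 m
sum ≈ 0.6900+0.5290+1.0640+0.2600 ≈ 2.5430 m = S ✓

v_R_max = 23/10 m/s = 2.3000 m/s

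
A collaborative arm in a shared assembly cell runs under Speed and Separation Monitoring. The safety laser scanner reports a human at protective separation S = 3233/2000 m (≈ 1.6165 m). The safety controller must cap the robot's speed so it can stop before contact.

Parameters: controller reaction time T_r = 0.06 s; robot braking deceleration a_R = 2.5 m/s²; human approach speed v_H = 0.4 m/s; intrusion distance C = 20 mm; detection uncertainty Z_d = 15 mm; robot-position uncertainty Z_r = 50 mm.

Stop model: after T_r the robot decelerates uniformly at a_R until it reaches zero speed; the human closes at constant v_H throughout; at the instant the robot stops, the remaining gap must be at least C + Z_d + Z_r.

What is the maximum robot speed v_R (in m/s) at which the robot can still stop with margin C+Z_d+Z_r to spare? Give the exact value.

collect terms ⇒ (1/5)·v_R² + (11/50)·v_R + (-603/400) = 0
  disc = (11/50)² − 4·(1/5)·(-603/400) = 784/625 ; √disc = 28/25
  v_R = (−(11/50) + 28/25) / (2·(1/5)) = 9/4 m/s
check:
T_s = v_R/a_R = (9/4)/(5/2) = 0.9000 s
robot covers v_R·T_r = 2.2500·0.0600 = 0.1350 m before braking
robot under decel: 2.2500²/(2·2.5000) = 1.0125 m
human closes 0.4000·0.9600 = 0.3840 m
margins: 0.0200+0.0150+0.0500 = 0.0850 m
sum ≈ 0.1350+1.0125+0.3840+0.0850 ≈ 1.6165 m = S ✓

v_R_max = 9/4 m/s = 2.2500 m/s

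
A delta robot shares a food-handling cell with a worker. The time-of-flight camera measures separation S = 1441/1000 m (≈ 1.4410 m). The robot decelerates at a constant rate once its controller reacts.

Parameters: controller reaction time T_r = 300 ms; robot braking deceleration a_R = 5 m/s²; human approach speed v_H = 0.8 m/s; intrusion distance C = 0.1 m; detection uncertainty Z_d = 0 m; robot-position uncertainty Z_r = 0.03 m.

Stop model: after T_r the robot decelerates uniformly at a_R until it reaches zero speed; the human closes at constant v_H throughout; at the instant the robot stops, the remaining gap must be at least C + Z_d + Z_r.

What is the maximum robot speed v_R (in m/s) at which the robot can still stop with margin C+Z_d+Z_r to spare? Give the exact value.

quadratic (1/10)·v² + (23/50)·v + (-1071/1000) = 0
  disc = (23/50)² − 4·(1/10)·(-1071/1000) = 16/25 ; √disc = 4/5
  v_R = (−(23/50) + 4/5) / (2·(1/10)) = 17/10 m/s
check:
stop time T_s = (17/10)/5 = 0.3400 s
robot covers v_R·T_r = 1.7000·0.3000 = 0.5100 m before braking
robot under decel: 1.7000²/(2·5.0000) = 0.2890 m
human closes 0.8000·0.6400 = 0.5120 m
C+Z_d+Z_r = 0.1000+0.0000+0.0300 = 0.1300 m
sum ≈ 0.5100+0.2890+0.5120+0.1300 ≈ 1.4410 m = S ✓

v_R_max = 17/10 m/s = 1.7000 m/s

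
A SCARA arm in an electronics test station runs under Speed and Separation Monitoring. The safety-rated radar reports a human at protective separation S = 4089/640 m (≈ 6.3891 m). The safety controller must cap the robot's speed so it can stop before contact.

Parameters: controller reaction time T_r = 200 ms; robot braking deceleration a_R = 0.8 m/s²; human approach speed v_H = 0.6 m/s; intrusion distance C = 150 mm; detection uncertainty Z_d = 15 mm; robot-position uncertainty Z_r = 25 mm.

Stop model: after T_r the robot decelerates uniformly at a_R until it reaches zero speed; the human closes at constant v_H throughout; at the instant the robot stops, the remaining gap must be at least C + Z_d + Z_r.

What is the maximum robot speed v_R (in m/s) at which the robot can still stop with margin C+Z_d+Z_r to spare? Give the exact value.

v_R_max = 49/20 m/s = 2.4500 m/s

quadratic (5/8)·v² + (19/20)·v + (-19453/3200) = 0
  disc = (19/20)² − 4·(5/8)·(-19453/3200) = 103041/6400 ; √disc = 321/80
  v_R = (−(19/20) + 321/80) / (2·(5/8)) = 49/20 m/s
check:
T_s = v_R/a_R = (49/20)/(4/5) = 3.0625 s
robot in T_r: 2.4500·0.2000 = 0.4900 m
braking distance = 2.4500²/(2·0.8000) = 3.7516 m
human over T_r+T_s: 0.6000·(0.2000+3.0625) = 1.9575 m
C+Z_d+Z_r = 0.1500+0.0150+0.0250 = 0.1900 m
sum ≈ 0.4900+3.7516+1.9575+0.1900 ≈ 6.3891 m = S ✓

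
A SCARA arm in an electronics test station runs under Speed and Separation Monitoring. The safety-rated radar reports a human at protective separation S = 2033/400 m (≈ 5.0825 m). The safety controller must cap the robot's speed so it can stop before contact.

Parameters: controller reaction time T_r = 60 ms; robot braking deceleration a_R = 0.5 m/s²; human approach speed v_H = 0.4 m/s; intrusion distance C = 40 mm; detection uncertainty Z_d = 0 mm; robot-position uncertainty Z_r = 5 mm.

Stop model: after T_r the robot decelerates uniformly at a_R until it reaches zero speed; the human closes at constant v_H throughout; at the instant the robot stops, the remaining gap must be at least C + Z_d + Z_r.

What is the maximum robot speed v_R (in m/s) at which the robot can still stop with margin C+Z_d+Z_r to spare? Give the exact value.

quadratic (1)·v² + (43/50)·v + (-10027/2000) = 0
  disc = (43/50)² − 4·(1)·(-10027/2000) = 12996/625 ; √disc = 114/25
  v_R = (−(43/50) + 114/25) / (2·(1)) = 37/20 m/s
check:
stop time T_s = (37/20)/(1/2) = 3.7000 s
robot in T_r: 1.8500·0.0600 = 0.1110 m
robot covers 1.8500·3.7000 − ½·0.5000·3.7000² = 3.4225 m while stopping
human closes 0.4000·3.7600 = 1.5040 m
C+Z_d+Z_r = 0.0400+0.0000+0.0050 = 0.0450 m
sum ≈ 0.1110+3.4225+1.5040+0.0450 ≈ 5.0825 m = S ✓

v_R_max = 37/20 m/s = 1.8500 m/s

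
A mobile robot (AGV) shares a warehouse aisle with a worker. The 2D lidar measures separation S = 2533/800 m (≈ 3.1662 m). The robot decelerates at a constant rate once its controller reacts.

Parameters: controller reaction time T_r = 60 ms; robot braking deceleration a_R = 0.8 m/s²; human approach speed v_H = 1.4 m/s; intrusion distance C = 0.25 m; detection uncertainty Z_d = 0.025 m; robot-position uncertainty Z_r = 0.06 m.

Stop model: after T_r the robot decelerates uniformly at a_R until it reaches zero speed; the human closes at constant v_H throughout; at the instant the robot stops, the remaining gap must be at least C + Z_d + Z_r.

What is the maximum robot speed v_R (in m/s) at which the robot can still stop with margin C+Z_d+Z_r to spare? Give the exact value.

v_R_max = 11/10 m/s = 1.1000 m/s

collect terms ⇒ (5/8)·v_R² + (181/100)·v_R + (-10989/4000) = 0
  disc = (181/100)² − 4·(5/8)·(-10989/4000) = 405769/40000 ; √disc = 637/200
  v_R = (−(181/100) + 637/200) / (2·(5/8)) = 11/10 m/s
check:
T_s = v_R/a_R = (11/10)/(4/5) = 1.3750 s
robot covers v_R·T_r = 1.1000·0.0600 = 0.0660 m before braking
robot under decel: 1.1000²/(2·0.8000) = 0.7562 m
human over T_r+T_s: 1.4000·(0.0600+1.3750) = 2.0090 m
C+Z_d+Z_r = 0.2500+0.0250+0.0600 = 0.3350 m
sum ≈ 0.0660+0.7562+2.0090+0.3350 ≈ 3.1662 m = S ✓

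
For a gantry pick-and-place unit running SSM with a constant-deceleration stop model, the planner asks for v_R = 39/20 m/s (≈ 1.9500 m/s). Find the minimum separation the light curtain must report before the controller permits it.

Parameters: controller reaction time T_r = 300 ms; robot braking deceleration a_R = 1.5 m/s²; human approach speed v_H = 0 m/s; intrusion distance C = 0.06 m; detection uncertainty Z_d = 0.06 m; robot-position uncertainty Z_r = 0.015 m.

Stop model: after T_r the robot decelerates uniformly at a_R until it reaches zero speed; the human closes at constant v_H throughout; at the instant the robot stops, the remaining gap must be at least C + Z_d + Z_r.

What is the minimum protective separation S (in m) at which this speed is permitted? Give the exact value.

S_min = 159/80 m = 1.9875 m

T_s = v_R/a_R = (39/20)/(3/2) = 1.3000 s
reaction-phase robot travel = 1.9500·0.3000 = 0.5850 m
braking distance = 1.9500²/(2·1.5000) = 1.2675 m
human closes 0.0000·1.6000 = 0.0000 m
margins: 0.0600+0.0600+0.0150 = 0.1350 m
S_min ≈ 0.5850+1.2675+0.0000+0.1350  ⇒  S_min = 159/80 m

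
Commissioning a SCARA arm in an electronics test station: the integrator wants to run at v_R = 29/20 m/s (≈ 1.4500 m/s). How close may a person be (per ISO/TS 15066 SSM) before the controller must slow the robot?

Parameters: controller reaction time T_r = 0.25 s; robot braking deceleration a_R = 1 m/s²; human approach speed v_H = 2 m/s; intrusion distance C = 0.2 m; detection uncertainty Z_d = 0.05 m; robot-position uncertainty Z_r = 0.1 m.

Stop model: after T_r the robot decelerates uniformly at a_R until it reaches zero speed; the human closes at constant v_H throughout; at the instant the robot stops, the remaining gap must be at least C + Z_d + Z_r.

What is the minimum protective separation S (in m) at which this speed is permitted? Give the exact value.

S_min = 4131/800 m = 5.1638 m

T_s = v_R/a_R = (29/20)/1 = 1.4500 s
robot covers v_R·T_r = 1.4500·0.2500 = 0.3625 m before braking
braking distance = 1.4500²/(2·1.0000) = 1.0513 m
human closes 2.0000·1.7000 = 3.4000 m
margins: 0.2000+0.0500+0.1000 = 0.3500 m
S_min ≈ 0.3625+1.0513+3.4000+0.3500  ⇒  S_min = 4131/800 m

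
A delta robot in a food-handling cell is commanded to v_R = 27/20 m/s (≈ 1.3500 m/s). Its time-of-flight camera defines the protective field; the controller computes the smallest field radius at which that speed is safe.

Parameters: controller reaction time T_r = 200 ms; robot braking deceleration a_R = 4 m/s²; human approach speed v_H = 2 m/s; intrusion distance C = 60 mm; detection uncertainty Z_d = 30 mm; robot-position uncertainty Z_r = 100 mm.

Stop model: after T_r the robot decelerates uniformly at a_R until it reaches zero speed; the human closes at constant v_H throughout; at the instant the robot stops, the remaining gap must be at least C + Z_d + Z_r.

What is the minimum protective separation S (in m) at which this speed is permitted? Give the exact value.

T_s = v_R/a_R = (27/20)/4 = 0.3375 s
reaction-phase robot travel = 1.3500·0.2000 = 0.2700 m
robot under decel: 1.3500²/(2·4.0000) = 0.2278 m
human closes 2.0000·0.5375 = 1.0750 m
residual clearance needed = 0.0600+0.0300+0.1000 = 0.1900 m
S_min ≈ 0.2700+0.2278+1.0750+0.1900  ⇒  S_min = 5641/3200 m

S_min = 5641/3200 m = 1.7628 m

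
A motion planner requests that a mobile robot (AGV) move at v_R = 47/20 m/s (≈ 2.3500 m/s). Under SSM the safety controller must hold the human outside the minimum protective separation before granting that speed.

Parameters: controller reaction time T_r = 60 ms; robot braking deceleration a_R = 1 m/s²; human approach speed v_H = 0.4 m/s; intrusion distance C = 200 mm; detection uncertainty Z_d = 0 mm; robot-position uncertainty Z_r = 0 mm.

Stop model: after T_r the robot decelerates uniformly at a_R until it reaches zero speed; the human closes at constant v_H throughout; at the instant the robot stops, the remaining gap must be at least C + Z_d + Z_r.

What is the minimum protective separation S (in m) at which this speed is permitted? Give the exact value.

braking lasts T_s = (47/20)/1 = 2.3500 s
reaction-phase robot travel = 2.3500·0.0600 = 0.1410 m
robot covers 2.3500·2.3500 − ½·1.0000·2.3500² = 2.7612 m while stopping
human over T_r+T_s: 0.4000·(0.0600+2.3500) = 0.9640 m
margins: 0.2000+0.0000+0.0000 = 0.2000 m
S_min ≈ 0.1410+2.7612+0.9640+0.2000  ⇒  S_min = 3253/800 m

S_min = 3253/800 m = 4.0663 m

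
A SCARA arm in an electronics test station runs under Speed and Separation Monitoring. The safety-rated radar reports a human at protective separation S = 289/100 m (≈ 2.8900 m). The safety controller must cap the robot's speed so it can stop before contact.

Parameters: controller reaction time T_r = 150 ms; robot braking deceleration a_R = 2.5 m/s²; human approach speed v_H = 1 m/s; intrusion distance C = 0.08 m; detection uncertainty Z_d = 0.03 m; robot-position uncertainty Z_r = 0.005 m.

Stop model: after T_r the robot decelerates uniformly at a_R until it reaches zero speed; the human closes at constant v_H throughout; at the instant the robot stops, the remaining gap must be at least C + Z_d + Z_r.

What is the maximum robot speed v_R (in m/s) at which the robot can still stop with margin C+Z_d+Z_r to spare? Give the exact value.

collect terms ⇒ (1/5)·v_R² + (11/20)·v_R + (-21/8) = 0
  disc = (11/20)² − 4·(1/5)·(-21/8) = 961/400 ; √disc = 31/20
  v_R = (−(11/20) + 31/20) / (2·(1/5)) = 5/2 m/s
check:
braking lasts T_s = (5/2)/(5/2) = 1.0000 s
robot covers v_R·T_r = 2.5000·0.1500 = 0.3750 m before braking
robot covers 2.5000·1.0000 − ½·2.5000·1.0000² = 1.2500 m while stopping
human closes 1.0000·1.1500 = 1.1500 m
C+Z_d+Z_r = 0.0800+0.0300+0.0050 = 0.1150 m
sum ≈ 0.3750+1.2500+1.1500+0.1150 ≈ 2.8900 m = S ✓

v_R_max = 5/2 m/s = 2.5000 m/s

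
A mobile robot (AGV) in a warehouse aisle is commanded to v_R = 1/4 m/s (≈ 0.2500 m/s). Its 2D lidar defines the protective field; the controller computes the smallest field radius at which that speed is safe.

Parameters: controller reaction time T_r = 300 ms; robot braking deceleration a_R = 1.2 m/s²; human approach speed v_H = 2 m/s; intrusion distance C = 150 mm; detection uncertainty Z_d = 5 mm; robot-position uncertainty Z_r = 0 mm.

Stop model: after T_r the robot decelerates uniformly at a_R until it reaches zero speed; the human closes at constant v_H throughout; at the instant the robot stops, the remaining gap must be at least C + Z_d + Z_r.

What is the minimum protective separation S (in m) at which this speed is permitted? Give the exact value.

S_min = 6109/4800 m = 1.2727 m

stop time T_s = (1/4)/(6/5) = 0.2083 s
robot in T_r: 0.2500·0.3000 = 0.0750 m
robot under decel: 0.2500²/(2·1.2000) = 0.0260 m
human over T_r+T_s: 2.0000·(0.3000+0.2083) = 1.0167 m
C+Z_d+Z_r = 0.1500+0.0050+0.0000 = 0.1550 m
S_min ≈ 0.0750+0.0260+1.0167+0.1550  ⇒  S_min = 6109/4800 m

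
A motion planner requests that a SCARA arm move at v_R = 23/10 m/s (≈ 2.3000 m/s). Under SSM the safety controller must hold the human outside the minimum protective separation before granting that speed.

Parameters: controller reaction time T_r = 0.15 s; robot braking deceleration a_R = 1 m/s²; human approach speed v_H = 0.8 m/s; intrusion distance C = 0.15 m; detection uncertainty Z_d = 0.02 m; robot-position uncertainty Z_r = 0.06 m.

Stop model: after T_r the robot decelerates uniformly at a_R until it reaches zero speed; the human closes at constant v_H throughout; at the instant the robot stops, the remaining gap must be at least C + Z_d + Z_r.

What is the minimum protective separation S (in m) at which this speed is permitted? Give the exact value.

S_min = 259/50 m = 5.1800 m

stop time T_s = (23/10)/1 = 2.3000 s
robot covers v_R·T_r = 2.3000·0.1500 = 0.3450 m before braking
robot covers 2.3000·2.3000 − ½·1.0000·2.3000² = 2.6450 m while stopping
human over T_r+T_s: 0.8000·(0.1500+2.3000) = 1.9600 m
residual clearance needed = 0.1500+0.0200+0.0600 = 0.2300 m
S_min ≈ 0.3450+2.6450+1.9600+0.2300  ⇒  S_min = 259/50 m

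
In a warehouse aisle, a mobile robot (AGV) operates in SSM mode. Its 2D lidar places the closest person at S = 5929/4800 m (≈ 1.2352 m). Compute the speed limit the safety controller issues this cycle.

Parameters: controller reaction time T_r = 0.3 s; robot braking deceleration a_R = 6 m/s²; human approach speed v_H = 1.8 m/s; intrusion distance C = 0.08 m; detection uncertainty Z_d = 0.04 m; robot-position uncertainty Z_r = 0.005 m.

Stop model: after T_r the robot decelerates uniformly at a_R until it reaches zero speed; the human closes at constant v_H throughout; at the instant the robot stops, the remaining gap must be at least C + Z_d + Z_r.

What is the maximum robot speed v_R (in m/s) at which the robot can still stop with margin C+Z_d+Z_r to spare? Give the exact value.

collect terms ⇒ (1/12)·v_R² + (3/5)·v_R + (-2737/4800) = 0
  disc = (3/5)² − 4·(1/12)·(-2737/4800) = 7921/14400 ; √disc = 89/120
  v_R = (−(3/5) + 89/120) / (2·(1/12)) = 17/20 m/s
check:
T_s = v_R/a_R = (17/20)/6 = 0.1417 s
robot covers v_R·T_r = 0.8500·0.3000 = 0.2550 m before braking
robot covers 0.8500·0.1417 − ½·6.0000·0.1417² = 0.0602 m while stopping
person approaches 1.8000·(0.3000+0.1417) = 0.7950 m
C+Z_d+Z_r = 0.0800+0.0400+0.0050 = 0.1250 m
sum ≈ 0.2550+0.0602+0.7950+0.1250 ≈ 1.2352 m = S ✓

v_R_max = 17/20 m/s = 0.8500 m/s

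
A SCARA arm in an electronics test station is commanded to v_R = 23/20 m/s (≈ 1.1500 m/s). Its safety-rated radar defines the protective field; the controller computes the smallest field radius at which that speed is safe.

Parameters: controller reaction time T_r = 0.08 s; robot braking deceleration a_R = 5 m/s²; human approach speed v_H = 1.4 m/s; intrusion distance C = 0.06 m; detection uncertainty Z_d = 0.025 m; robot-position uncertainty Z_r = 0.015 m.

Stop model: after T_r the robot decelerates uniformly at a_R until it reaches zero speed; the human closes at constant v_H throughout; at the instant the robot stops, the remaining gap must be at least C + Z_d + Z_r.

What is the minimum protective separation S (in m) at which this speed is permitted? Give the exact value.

braking lasts T_s = (23/20)/5 = 0.2300 s
reaction-phase robot travel = 1.1500·0.0800 = 0.0920 m
robot under decel: 1.1500²/(2·5.0000) = 0.1323 m
human over T_r+T_s: 1.4000·(0.0800+0.2300) = 0.4340 m
C+Z_d+Z_r = 0.0600+0.0250+0.0150 = 0.1000 m
S_min ≈ 0.0920+0.1323+0.4340+0.1000  ⇒  S_min = 3033/4000 m

S_min = 3033/4000 m = 0.7582 m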